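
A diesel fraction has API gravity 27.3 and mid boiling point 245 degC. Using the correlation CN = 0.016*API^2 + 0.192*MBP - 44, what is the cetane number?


CN = 0.016 * 27.3^2 + 0.192 * 245 - 44
CN = 11.92464 + 47.04 - 44 = 14.96464

14.96464


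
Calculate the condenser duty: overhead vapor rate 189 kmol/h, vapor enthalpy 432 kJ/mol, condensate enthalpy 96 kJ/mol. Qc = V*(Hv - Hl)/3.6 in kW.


Qc = 189 * (432 - 96) / 3.6 = 189 * 336 / 3.6 = 17640

17640 kW


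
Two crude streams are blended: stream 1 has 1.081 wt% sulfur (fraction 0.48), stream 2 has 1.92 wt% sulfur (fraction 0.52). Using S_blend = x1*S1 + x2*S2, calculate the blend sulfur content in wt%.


Linear sulfur blending: S_blend = x1*S1 + x2*S2
Contribution 1: 0.48 * 1.081 = 0.51888 wt%
Contribution 2: 0.52 * 1.92 = 0.9984 wt%
S_blend = 0.51888 + 0.9984 = 1.51728

1.51728 wt%


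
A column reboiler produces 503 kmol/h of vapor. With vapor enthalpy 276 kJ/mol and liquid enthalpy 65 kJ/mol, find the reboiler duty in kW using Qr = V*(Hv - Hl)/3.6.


Qr = 503 * (276 - 65) / 3.6 = 503 * 211 / 3.6 = 29480

29480 kW


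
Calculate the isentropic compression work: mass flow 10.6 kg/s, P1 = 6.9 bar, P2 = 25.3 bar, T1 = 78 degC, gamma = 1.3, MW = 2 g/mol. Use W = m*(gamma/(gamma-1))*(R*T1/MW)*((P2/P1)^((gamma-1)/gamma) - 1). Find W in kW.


Isentropic work: W = m*(gamma/(gamma-1))*(R*T1/MW)*((P2/P1)^((gamma-1)/gamma) - 1)
T1 = 78 + 273.15 = 351.15 K
Pressure ratio = 25.3 / 6.9 = 3.66667
Exponent = (1.3 - 1)/1.3 = 0.230769
(P2/P1)^exp - 1 = 3.66667^0.230769 - 1 = 0.349635
W = 10.6 * 1.3 / 0.3 * 8.314 * 351.15 / 2 * 0.349635 = 23440

23440 kW


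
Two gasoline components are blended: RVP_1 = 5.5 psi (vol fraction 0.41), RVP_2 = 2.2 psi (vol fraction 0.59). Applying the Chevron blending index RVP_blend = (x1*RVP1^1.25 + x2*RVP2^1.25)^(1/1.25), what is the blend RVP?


Chevron index: RVP_blend = (sum xi*RVPi^1.25)^(1/1.25)
RVP^1.25 terms: 0.41 * 5.5^1.25 + 0.59 * 2.2^1.25 = 5.03414
RVP_blend = 5.03414^(1/1.25) = 3.644

3.644 psi


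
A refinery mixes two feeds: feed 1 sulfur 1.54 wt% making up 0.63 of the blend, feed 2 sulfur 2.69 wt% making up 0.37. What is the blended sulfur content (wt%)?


Linear sulfur blending: S_blend = x1*S1 + x2*S2
Contribution 1: 0.63 * 1.54 = 0.9702 wt%
Contribution 2: 0.37 * 2.69 = 0.9953 wt%
S_blend = 0.9702 + 0.9953 = 1.9655

1.9655 wt%


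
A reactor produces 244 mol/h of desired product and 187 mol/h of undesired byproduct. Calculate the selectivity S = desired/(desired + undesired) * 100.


Selectivity = desired / (desired + undesired) * 100
Total products = 244 + 187 = 431 mol/h
S = 244 / 431 * 100
= 0.5661 * 100
= 56.61 %

56.61 %


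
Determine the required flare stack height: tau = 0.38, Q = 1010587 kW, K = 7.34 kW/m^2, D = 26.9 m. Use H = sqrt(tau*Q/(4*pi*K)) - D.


tau*Q/(4*pi*K) = 0.38 * 1010587 / (4 * pi * 7.34) = 4163.43
sqrt(4163.43) = 64.5246
H = 64.5246 - 26.9 = 37.62

37.62 m


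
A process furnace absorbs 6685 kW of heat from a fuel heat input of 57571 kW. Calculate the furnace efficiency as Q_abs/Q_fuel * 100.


Furnace efficiency = Q_absorbed / Q_fuel * 100
= 6685 / 57571 * 100 = 11.61

11.61 %


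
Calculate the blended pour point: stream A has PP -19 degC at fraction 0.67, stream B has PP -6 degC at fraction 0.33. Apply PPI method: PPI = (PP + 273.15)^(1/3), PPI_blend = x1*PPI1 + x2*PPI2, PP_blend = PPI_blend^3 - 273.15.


PPI_1 = (-19 + 273.15)^(1/3) = 6.334272
PPI_2 = (-6 + 273.15)^(1/3) = 6.440482
PPI_blend = 0.67 * 6.334272 + 0.33 * 6.440482 = 6.369321
PP_blend = 6.369321^3 - 273.15 = 258.3922 - 273.15 = -14.76

-14.76 degC


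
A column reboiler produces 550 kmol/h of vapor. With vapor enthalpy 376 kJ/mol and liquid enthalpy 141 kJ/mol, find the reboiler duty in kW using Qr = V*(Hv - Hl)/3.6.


Qr = 550 * (376 - 141) / 3.6 = 550 * 235 / 3.6 = 35900

35900 kW


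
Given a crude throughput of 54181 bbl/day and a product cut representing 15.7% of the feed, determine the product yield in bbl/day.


Crude throughput = 54181 bbl/day
Fraction yield = 15.7%
yield = throughput * fraction / 100
yield = 54181 * 15.7 / 100 = 8506.417

8506.417 bbl/day


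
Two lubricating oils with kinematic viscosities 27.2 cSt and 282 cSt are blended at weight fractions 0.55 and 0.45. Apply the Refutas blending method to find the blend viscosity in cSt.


Refutas method: VBN_i = 14.534*ln(ln(visc_i + 0.8)) + 10.975, blended linearly by mass fraction; since VBN is linear in VBI_i = ln(ln(visc_i + 0.8)) and the fractions sum to 1, blend VBI directly: visc = exp(exp(VBI_blend)) - 0.8
VBI_1 = ln(ln(27.2 + 0.8)) = 1.20363
VBI_2 = ln(ln(282 + 0.8)) = 1.73072
VBI_blend = 0.55 * 1.20363 + 0.45 * 1.73072 = 1.44082
visc_blend = exp(exp(1.44082)) - 0.8 = 67.52

67.52 cSt


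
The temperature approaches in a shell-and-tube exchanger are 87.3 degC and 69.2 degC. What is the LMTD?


LMTD = (dT1 - dT2) / ln(dT1/dT2)
= (87.3 - 69.2) / ln(87.3 / 69.2) = 18.1 / 0.23235 = 77.90

77.90 degC


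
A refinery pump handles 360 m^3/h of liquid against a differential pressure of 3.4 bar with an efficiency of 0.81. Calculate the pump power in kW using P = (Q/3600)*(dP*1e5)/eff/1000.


Q = 360 / 3600 = 0.1 m^3/s
P = 0.1 * (3.4 * 1e5) / 0.81 / 1000 = 41.98

41.98 kW


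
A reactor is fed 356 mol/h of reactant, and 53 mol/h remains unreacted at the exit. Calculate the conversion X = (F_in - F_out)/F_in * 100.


X = (F_in - F_out) / F_in * 100
Moles reacted = 356 - 53 = 303
X = 303 / 356 * 100
= 0.8511 * 100
= 85.11 %

85.11 %


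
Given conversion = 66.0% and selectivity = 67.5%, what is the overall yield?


Overall yield = conversion (%) * selectivity (%) / 100
Conversion = 66.0%, Selectivity = 67.5%
Y = 66.0 * 67.5 / 100
= 44.55 %

44.55 %


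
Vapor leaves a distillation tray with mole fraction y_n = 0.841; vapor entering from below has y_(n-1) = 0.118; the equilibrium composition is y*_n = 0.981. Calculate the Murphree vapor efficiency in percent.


Murphree vapor efficiency: EMV = (y_n - y_(n-1)) / (y*_n - y_(n-1)) * 100
EMV = (0.841 - 0.118) / (0.981 - 0.118) * 100 = 0.723 / 0.863 * 100 = 83.78

83.78 %


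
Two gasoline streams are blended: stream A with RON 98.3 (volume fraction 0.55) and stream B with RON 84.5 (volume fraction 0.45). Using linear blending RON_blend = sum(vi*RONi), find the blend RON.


Linear blending: RON_blend = sum(vi * RONi)
Contribution 1: 0.55 * 98.3 = 54.065
Contribution 2: 0.45 * 84.5 = 38.025
RON_blend = 54.065 + 38.025 = 92.09

92.09


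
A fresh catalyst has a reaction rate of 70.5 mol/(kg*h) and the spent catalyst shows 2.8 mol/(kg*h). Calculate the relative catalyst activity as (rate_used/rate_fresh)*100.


Activity (%) = (rate_used / rate_fresh) * 100
rate_used = 2.8, rate_fresh = 70.5
= (2.8 / 70.5) * 100
= 0.03972 * 100 = 3.972

3.972 %


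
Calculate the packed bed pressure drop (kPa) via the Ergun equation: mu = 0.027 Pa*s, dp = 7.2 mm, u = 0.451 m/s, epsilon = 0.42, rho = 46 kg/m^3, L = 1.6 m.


dp = 7.2 mm = 0.0072 m
Viscous term = 150*0.027*0.451*(1-0.42)^2 / (0.0072^2*0.42^3) = 159983
Inertial term = 1.75*46*0.451^2*(1-0.42) / (0.0072*0.42^3) = 17803.1
dP/L = 159983 + 17803.1 = 177786 Pa/m
dP = 177786 * 1.6 / 1000 = 284.5 kPa

284.5 kPa


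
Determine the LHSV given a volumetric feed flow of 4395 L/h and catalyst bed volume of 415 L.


LHSV = volumetric feed rate / catalyst volume
= 4395 L/h / 415 L
= 10.59 h^-1

10.59 h^-1


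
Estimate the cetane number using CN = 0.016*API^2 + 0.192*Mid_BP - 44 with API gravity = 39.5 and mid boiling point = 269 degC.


CN = 0.016 * 39.5^2 + 0.192 * 269 - 44
CN = 24.964 + 51.648 - 44 = 32.612

32.612


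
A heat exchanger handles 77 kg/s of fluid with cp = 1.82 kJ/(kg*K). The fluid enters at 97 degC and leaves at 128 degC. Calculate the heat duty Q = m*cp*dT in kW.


Q = m_dot * cp * delta_T
delta_T = 128 - 97 = 31 K
Q = 77 * 1.82 * 31
= 140.14 * 31
= 4344.34 kW

4344.34 kW


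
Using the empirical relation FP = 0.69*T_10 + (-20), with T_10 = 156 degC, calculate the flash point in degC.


FP = 0.69 * 156 + (-20) = 87.64

87.64 degC


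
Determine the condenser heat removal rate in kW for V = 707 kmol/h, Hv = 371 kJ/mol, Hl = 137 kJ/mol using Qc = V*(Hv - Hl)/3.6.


Qc = 707 * (371 - 137) / 3.6 = 707 * 234 / 3.6 = 45960

45960 kW


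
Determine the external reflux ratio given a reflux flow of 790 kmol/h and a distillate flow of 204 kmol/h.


Reflux ratio definition: R = L / D (liquid returned / distillate withdrawn)
L = 790 kmol/h, D = 204 kmol/h
R = 790 / 204 = 3.873

3.873


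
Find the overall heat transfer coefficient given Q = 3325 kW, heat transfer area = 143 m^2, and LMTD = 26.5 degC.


From Q = U*A*LMTD, U = Q / (A * LMTD)
U = 3325 / (143 * 26.5) = 3325 / 3789.5 = 0.8774

0.8774 kW/(m^2*K)


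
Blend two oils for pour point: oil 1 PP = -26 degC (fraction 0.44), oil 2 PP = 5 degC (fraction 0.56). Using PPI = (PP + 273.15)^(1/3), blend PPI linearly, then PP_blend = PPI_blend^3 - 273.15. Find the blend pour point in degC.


PPI_1 = (-26 + 273.15)^(1/3) = 6.275575
PPI_2 = (5 + 273.15)^(1/3) = 6.527693
PPI_blend = 0.44 * 6.275575 + 0.56 * 6.527693 = 6.416761
PP_blend = 6.416761^3 - 273.15 = 264.209 - 273.15 = -8.94

-8.94 degC


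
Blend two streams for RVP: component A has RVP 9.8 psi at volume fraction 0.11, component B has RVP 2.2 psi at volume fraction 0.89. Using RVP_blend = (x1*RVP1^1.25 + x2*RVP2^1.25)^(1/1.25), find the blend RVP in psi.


Chevron index: RVP_blend = (sum xi*RVPi^1.25)^(1/1.25)
RVP^1.25 terms: 0.11 * 9.8^1.25 + 0.89 * 2.2^1.25 = 4.29194
RVP_blend = 4.29194^(1/1.25) = 3.207

3.207 psi


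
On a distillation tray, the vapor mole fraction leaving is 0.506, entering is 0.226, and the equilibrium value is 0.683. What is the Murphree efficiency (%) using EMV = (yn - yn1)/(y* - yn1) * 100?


Murphree vapor efficiency: EMV = (y_n - y_(n-1)) / (y*_n - y_(n-1)) * 100
EMV = (0.506 - 0.226) / (0.683 - 0.226) * 100 = 0.28 / 0.457 * 100 = 61.27

61.27 %


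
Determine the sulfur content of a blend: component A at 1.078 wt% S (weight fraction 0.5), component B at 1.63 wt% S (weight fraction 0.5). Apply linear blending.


Linear sulfur blending: S_blend = x1*S1 + x2*S2
Contribution 1: 0.5 * 1.078 = 0.539 wt%
Contribution 2: 0.5 * 1.63 = 0.815 wt%
S_blend = 0.539 + 0.815 = 1.354

1.354 wt%


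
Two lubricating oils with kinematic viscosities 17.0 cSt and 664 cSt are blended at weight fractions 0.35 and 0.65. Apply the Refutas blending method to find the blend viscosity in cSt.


Refutas method: VBN_i = 14.534*ln(ln(visc_i + 0.8)) + 10.975, blended linearly by mass fraction; since VBN is linear in VBI_i = ln(ln(visc_i + 0.8)) and the fractions sum to 1, blend VBI directly: visc = exp(exp(VBI_blend)) - 0.8
VBI_1 = ln(ln(17.0 + 0.8)) = 1.05751
VBI_2 = ln(ln(664 + 0.8)) = 1.87172
VBI_blend = 0.35 * 1.05751 + 0.65 * 1.87172 = 1.58675
visc_blend = exp(exp(1.58675)) - 0.8 = 131.9

131.9 cSt


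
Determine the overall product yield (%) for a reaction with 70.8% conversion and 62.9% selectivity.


Overall yield = conversion (%) * selectivity (%) / 100
Conversion = 70.8%, Selectivity = 62.9%
Y = 70.8 * 62.9 / 100
= 44.5332 %

44.5332 %


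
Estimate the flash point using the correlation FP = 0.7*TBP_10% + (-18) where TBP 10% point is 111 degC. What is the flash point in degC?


FP = 0.7 * 111 + (-18) = 59.7

59.7 degC


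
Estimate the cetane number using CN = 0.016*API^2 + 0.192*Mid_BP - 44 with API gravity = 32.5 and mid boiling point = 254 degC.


CN = 0.016 * 32.5^2 + 0.192 * 254 - 44
CN = 16.9 + 48.768 - 44 = 21.668

21.668


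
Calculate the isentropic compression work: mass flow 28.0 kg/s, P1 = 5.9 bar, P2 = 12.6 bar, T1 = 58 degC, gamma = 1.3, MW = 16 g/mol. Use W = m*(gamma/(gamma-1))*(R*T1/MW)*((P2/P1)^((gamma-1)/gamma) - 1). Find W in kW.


Isentropic work: W = m*(gamma/(gamma-1))*(R*T1/MW)*((P2/P1)^((gamma-1)/gamma) - 1)
T1 = 58 + 273.15 = 331.15 K
Pressure ratio = 12.6 / 5.9 = 2.13559
Exponent = (1.3 - 1)/1.3 = 0.230769
(P2/P1)^exp - 1 = 2.13559^0.230769 - 1 = 0.191359
W = 28.0 * 1.3 / 0.3 * 8.314 * 331.15 / 16 * 0.191359 = 3995

3995 kW


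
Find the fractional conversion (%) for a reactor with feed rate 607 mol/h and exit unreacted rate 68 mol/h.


X = (F_in - F_out) / F_in * 100
Moles reacted = 607 - 68 = 539
X = 539 / 607 * 100
= 0.8880 * 100
= 88.80 %

88.80 %


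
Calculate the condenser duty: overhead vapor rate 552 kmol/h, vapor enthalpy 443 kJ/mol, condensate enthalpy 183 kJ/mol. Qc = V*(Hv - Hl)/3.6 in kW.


Qc = 552 * (443 - 183) / 3.6 = 552 * 260 / 3.6 = 39870

39870 kW


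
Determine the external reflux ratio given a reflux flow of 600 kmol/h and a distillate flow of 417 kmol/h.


Reflux ratio definition: R = L / D (liquid returned / distillate withdrawn)
L = 600 kmol/h, D = 417 kmol/h
R = 600 / 417 = 1.439

1.439


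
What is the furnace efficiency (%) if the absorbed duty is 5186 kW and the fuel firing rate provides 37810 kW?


Furnace efficiency = Q_absorbed / Q_fuel * 100
= 5186 / 37810 * 100 = 13.72

13.72 %


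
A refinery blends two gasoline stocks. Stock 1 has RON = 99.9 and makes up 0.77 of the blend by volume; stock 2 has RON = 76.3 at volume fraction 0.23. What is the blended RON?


Linear blending: RON_blend = sum(vi * RONi)
Contribution 1: 0.77 * 99.9 = 76.923
Contribution 2: 0.23 * 76.3 = 17.549
RON_blend = 76.923 + 17.549 = 94.472

94.472


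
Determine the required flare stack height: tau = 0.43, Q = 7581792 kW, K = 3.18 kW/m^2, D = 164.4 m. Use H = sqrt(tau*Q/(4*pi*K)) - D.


tau*Q/(4*pi*K) = 0.43 * 7581792 / (4 * pi * 3.18) = 81583.7
sqrt(81583.7) = 285.629
H = 285.629 - 164.4 = 121.2

121.2 m


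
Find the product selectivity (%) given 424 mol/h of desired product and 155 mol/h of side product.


Selectivity = desired / (desired + undesired) * 100
Total products = 424 + 155 = 579 mol/h
S = 424 / 579 * 100
= 0.7323 * 100
= 73.23 %

73.23 %


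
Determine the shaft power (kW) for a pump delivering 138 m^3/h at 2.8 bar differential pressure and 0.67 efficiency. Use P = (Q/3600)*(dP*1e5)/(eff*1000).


Q = 138 / 3600 = 0.0383333 m^3/s
P = 0.0383333 * (2.8 * 1e5) / 0.67 / 1000 = 16.02

16.02 kW


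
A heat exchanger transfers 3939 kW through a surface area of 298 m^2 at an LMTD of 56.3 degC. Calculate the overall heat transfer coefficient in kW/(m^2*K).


From Q = U*A*LMTD, U = Q / (A * LMTD)
U = 3939 / (298 * 56.3) = 3939 / 16777.4 = 0.2348

0.2348 kW/(m^2*K)


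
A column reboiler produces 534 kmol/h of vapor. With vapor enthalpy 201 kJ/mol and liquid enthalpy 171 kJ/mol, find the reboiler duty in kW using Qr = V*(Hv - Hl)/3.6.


Qr = 534 * (201 - 171) / 3.6 = 534 * 30 / 3.6 = 4450

4450 kW


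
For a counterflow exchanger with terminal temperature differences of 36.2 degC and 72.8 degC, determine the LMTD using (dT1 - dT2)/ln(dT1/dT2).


LMTD = (dT1 - dT2) / ln(dT1/dT2)
= (36.2 - 72.8) / ln(36.2 / 72.8) = -36.6 / -0.698657 = 52.39

52.39 degC


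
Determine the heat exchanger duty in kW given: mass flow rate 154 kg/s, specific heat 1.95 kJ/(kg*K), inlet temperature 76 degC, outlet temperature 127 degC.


Q = m_dot * cp * delta_T
delta_T = 127 - 76 = 51 K
Q = 154 * 1.95 * 51
= 300.3 * 51
= 15315.3 kW

15315.3 kW


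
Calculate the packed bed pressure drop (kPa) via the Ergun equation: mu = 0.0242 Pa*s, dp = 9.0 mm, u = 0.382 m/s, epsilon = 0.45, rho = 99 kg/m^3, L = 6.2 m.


dp = 9.0 mm = 0.009 m
Viscous term = 150*0.0242*0.382*(1-0.45)^2 / (0.009^2*0.45^3) = 56829.4
Inertial term = 1.75*99*0.382^2*(1-0.45) / (0.009*0.45^3) = 16954.4
dP/L = 56829.4 + 16954.4 = 73783.8 Pa/m
dP = 73783.8 * 6.2 / 1000 = 457.5 kPa

457.5 kPa


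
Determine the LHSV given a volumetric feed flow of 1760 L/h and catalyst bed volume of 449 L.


LHSV = volumetric feed rate / catalyst volume
= 1760 L/h / 449 L
= 3.920 h^-1

3.920 h^-1


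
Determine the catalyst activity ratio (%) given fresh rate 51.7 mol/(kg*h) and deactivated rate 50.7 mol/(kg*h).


Activity (%) = (rate_used / rate_fresh) * 100
rate_used = 50.7, rate_fresh = 51.7
= (50.7 / 51.7) * 100
= 0.9807 * 100 = 98.07

98.07 %


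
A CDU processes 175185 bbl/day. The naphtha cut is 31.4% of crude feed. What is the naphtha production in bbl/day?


Crude throughput = 175185 bbl/day
Fraction yield = 31.4%
yield = throughput * fraction / 100
yield = 175185 * 31.4 / 100 = 55008.09

55008.09 bbl/day


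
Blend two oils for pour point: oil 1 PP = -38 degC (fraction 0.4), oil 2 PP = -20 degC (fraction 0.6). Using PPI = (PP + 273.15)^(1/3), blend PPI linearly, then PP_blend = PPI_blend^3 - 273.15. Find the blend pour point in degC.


PPI_1 = (-38 + 273.15)^(1/3) = 6.172318
PPI_2 = (-20 + 273.15)^(1/3) = 6.325953
PPI_blend = 0.4 * 6.172318 + 0.6 * 6.325953 = 6.264499
PP_blend = 6.264499^3 - 273.15 = 245.8437 - 273.15 = -27.31

-27.31 degC


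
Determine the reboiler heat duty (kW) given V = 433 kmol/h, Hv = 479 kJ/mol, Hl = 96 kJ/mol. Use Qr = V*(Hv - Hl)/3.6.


Qr = 433 * (479 - 96) / 3.6 = 433 * 383 / 3.6 = 46070

46070 kW


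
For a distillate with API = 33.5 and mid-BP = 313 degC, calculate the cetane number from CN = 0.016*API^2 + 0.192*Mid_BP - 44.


CN = 0.016 * 33.5^2 + 0.192 * 313 - 44
CN = 17.956 + 60.096 - 44 = 34.052

34.052


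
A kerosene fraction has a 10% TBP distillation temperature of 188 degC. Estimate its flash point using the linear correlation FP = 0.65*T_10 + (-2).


FP = 0.65 * 188 + (-2) = 120.2

120.2 degC


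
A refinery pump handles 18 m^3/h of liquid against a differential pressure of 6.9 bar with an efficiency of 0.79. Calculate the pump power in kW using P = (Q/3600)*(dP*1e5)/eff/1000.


Q = 18 / 3600 = 0.005 m^3/s
P = 0.005 * (6.9 * 1e5) / 0.79 / 1000 = 4.367

4.367 kW


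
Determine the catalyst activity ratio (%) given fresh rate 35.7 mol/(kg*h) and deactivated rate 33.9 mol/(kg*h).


Activity (%) = (rate_used / rate_fresh) * 100
rate_used = 33.9, rate_fresh = 35.7
= (33.9 / 35.7) * 100
= 0.9496 * 100 = 94.96

94.96 %


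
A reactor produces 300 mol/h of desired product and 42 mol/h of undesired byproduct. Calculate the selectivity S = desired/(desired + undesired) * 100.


Selectivity = desired / (desired + undesired) * 100
Total products = 300 + 42 = 342 mol/h
S = 300 / 342 * 100
= 0.8772 * 100
= 87.72 %

87.72 %


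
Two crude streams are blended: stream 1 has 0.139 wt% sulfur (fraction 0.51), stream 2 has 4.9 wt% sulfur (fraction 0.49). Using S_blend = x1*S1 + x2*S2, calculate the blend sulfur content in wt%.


Linear sulfur blending: S_blend = x1*S1 + x2*S2
Contribution 1: 0.51 * 0.139 = 0.07089 wt%
Contribution 2: 0.49 * 4.9 = 2.401 wt%
S_blend = 0.07089 + 2.401 = 2.47189

2.47189 wt%


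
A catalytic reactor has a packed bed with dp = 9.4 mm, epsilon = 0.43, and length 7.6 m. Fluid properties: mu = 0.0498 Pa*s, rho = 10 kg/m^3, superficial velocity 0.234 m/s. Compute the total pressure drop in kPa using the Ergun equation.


dp = 9.4 mm = 0.0094 m
Viscous term = 150*0.0498*0.234*(1-0.43)^2 / (0.0094^2*0.43^3) = 80839.8
Inertial term = 1.75*10*0.234^2*(1-0.43) / (0.0094*0.43^3) = 730.822
dP/L = 80839.8 + 730.822 = 81570.6 Pa/m
dP = 81570.6 * 7.6 / 1000 = 619.9 kPa

619.9 kPa


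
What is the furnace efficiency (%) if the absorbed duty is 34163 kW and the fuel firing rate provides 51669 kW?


Furnace efficiency = Q_absorbed / Q_fuel * 100
= 34163 / 51669 * 100 = 66.12

66.12 %


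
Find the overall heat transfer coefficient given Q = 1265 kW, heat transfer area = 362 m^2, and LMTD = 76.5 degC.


From Q = U*A*LMTD, U = Q / (A * LMTD)
U = 1265 / (362 * 76.5) = 1265 / 27693 = 0.04568

0.04568 kW/(m^2*K)


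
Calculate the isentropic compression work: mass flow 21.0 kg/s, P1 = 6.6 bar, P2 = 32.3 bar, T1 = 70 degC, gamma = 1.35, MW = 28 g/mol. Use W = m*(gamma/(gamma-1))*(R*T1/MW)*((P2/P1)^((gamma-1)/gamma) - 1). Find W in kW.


Isentropic work: W = m*(gamma/(gamma-1))*(R*T1/MW)*((P2/P1)^((gamma-1)/gamma) - 1)
T1 = 70 + 273.15 = 343.15 K
Pressure ratio = 32.3 / 6.6 = 4.89394
Exponent = (1.35 - 1)/1.35 = 0.259259
(P2/P1)^exp - 1 = 4.89394^0.259259 - 1 = 0.509386
W = 21.0 * 1.35 / 0.35 * 8.314 * 343.15 / 28 * 0.509386 = 4204

4204 kW


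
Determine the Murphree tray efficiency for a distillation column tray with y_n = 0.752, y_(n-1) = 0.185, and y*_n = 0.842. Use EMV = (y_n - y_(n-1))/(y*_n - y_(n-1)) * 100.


Murphree vapor efficiency: EMV = (y_n - y_(n-1)) / (y*_n - y_(n-1)) * 100
EMV = (0.752 - 0.185) / (0.842 - 0.185) * 100 = 0.567 / 0.657 * 100 = 86.30

86.30 %


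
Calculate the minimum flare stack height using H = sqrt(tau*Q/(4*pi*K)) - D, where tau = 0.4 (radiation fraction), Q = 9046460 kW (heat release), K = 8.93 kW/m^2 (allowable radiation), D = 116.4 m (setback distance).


tau*Q/(4*pi*K) = 0.4 * 9046460 / (4 * pi * 8.93) = 32246.1
sqrt(32246.1) = 179.572
H = 179.572 - 116.4 = 63.17

63.17 m


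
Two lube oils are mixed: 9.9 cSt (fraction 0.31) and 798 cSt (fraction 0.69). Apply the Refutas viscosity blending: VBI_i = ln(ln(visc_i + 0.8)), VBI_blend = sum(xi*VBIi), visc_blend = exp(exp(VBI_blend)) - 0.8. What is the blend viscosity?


Refutas method: VBN_i = 14.534*ln(ln(visc_i + 0.8)) + 10.975, blended linearly by mass fraction; since VBN is linear in VBI_i = ln(ln(visc_i + 0.8)) and the fractions sum to 1, blend VBI directly: visc = exp(exp(VBI_blend)) - 0.8
VBI_1 = ln(ln(9.9 + 0.8)) = 0.862993
VBI_2 = ln(ln(798 + 0.8)) = 1.89958
VBI_blend = 0.31 * 0.862993 + 0.69 * 1.89958 = 1.57824
visc_blend = exp(exp(1.57824)) - 0.8 = 126.5

126.5 cSt


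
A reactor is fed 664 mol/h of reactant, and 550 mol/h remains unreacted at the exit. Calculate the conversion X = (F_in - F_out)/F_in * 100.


X = (F_in - F_out) / F_in * 100
Moles reacted = 664 - 550 = 114
X = 114 / 664 * 100
= 0.1717 * 100
= 17.17 %

17.17 %


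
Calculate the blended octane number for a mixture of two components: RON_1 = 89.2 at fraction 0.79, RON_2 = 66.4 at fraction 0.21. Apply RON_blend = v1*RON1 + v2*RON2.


Linear blending: RON_blend = sum(vi * RONi)
Contribution 1: 0.79 * 89.2 = 70.468
Contribution 2: 0.21 * 66.4 = 13.944
RON_blend = 70.468 + 13.944 = 84.412

84.412


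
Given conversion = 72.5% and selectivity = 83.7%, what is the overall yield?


Overall yield = conversion (%) * selectivity (%) / 100
Conversion = 72.5%, Selectivity = 83.7%
Y = 72.5 * 83.7 / 100
= 60.6825 %

60.6825 %


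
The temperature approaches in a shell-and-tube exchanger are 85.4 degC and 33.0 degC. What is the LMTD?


LMTD = (dT1 - dT2) / ln(dT1/dT2)
= (85.4 - 33.0) / ln(85.4 / 33.0) = 52.4 / 0.950839 = 55.11

55.11 degC


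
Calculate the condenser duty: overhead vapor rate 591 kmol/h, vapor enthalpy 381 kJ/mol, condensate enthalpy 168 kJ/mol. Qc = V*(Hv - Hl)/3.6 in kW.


Qc = 591 * (381 - 168) / 3.6 = 591 * 213 / 3.6 = 34970

34970 kW


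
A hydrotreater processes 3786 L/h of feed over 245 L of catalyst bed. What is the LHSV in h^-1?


LHSV = volumetric feed rate / catalyst volume
= 3786 L/h / 245 L
= 15.45 h^-1

15.45 h^-1


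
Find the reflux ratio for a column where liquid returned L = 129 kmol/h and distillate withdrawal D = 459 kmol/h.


Reflux ratio definition: R = L / D (liquid returned / distillate withdrawn)
L = 129 kmol/h, D = 459 kmol/h
R = 129 / 459 = 0.2810

0.2810


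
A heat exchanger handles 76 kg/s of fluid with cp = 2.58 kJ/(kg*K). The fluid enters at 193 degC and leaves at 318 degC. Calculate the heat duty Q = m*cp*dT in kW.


Q = m_dot * cp * delta_T
delta_T = 318 - 193 = 125 K
Q = 76 * 2.58 * 125
= 196.08 * 125
= 24510 kW

24510 kW


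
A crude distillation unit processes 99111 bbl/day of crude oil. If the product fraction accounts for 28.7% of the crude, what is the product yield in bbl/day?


Crude throughput = 99111 bbl/day
Fraction yield = 28.7%
yield = throughput * fraction / 100
yield = 99111 * 28.7 / 100 = 28444.857

28444.857 bbl/day


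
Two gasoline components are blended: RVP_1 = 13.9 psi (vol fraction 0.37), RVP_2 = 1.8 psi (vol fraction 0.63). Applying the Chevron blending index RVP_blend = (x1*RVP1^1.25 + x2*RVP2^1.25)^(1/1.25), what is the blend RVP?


Chevron index: RVP_blend = (sum xi*RVPi^1.25)^(1/1.25)
RVP^1.25 terms: 0.37 * 13.9^1.25 + 0.63 * 1.8^1.25 = 11.244
RVP_blend = 11.244^(1/1.25) = 6.930

6.930 psi


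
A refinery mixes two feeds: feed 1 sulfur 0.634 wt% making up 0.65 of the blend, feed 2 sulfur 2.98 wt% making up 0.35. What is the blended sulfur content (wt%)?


Linear sulfur blending: S_blend = x1*S1 + x2*S2
Contribution 1: 0.65 * 0.634 = 0.4121 wt%
Contribution 2: 0.35 * 2.98 = 1.043 wt%
S_blend = 0.4121 + 1.043 = 1.4551

1.4551 wt%


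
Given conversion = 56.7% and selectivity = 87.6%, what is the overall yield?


Overall yield = conversion (%) * selectivity (%) / 100
Conversion = 56.7%, Selectivity = 87.6%
Y = 56.7 * 87.6 / 100
= 49.6692 %

49.6692 %


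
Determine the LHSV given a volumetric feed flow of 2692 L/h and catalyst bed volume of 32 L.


LHSV = volumetric feed rate / catalyst volume
= 2692 L/h / 32 L
= 84.12 h^-1

84.12 h^-1


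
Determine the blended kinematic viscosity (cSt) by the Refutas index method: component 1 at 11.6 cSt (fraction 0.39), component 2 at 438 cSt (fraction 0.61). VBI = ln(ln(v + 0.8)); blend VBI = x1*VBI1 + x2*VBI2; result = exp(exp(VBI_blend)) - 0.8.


Refutas method: VBN_i = 14.534*ln(ln(visc_i + 0.8)) + 10.975, blended linearly by mass fraction; since VBN is linear in VBI_i = ln(ln(visc_i + 0.8)) and the fractions sum to 1, blend VBI directly: visc = exp(exp(VBI_blend)) - 0.8
VBI_1 = ln(ln(11.6 + 0.8)) = 0.923344
VBI_2 = ln(ln(438 + 0.8)) = 1.80567
VBI_blend = 0.39 * 0.923344 + 0.61 * 1.80567 = 1.46156
visc_blend = exp(exp(1.46156)) - 0.8 = 73.84

73.84 cSt


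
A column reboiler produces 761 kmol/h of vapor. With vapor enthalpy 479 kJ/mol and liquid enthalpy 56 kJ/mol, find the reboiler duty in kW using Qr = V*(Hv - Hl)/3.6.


Qr = 761 * (479 - 56) / 3.6 = 761 * 423 / 3.6 = 89420

89420 kW


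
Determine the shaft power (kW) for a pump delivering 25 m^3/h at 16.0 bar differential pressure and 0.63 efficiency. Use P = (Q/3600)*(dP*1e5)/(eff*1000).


Q = 25 / 3600 = 0.00694444 m^3/s
P = 0.00694444 * (16.0 * 1e5) / 0.63 / 1000 = 17.64

17.64 kW


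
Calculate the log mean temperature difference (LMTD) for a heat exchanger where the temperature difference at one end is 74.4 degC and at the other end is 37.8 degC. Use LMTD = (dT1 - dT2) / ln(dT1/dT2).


LMTD = (dT1 - dT2) / ln(dT1/dT2)
= (74.4 - 37.8) / ln(74.4 / 37.8) = 36.6 / 0.677147 = 54.05

54.05 degC


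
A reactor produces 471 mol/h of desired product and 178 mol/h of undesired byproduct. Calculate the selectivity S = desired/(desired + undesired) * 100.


Selectivity = desired / (desired + undesired) * 100
Total products = 471 + 178 = 649 mol/h
S = 471 / 649 * 100
= 0.7257 * 100
= 72.57 %

72.57 %


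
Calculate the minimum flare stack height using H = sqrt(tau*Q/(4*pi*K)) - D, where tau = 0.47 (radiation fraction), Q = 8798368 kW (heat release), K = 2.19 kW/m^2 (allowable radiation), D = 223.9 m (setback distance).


tau*Q/(4*pi*K) = 0.47 * 8798368 / (4 * pi * 2.19) = 150261
sqrt(150261) = 387.635
H = 387.635 - 223.9 = 163.7

163.7 m


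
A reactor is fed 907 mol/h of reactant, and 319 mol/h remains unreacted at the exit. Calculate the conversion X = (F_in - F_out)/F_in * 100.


X = (F_in - F_out) / F_in * 100
Moles reacted = 907 - 319 = 588
X = 588 / 907 * 100
= 0.6483 * 100
= 64.83 %

64.83 %


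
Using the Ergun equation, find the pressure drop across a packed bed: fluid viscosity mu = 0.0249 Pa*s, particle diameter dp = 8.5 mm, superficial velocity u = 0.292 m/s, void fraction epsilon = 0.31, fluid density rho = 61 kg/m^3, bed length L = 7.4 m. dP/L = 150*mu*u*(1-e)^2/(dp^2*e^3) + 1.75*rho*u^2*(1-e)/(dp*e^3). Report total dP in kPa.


dp = 8.5 mm = 0.0085 m
Viscous term = 150*0.0249*0.292*(1-0.31)^2 / (0.0085^2*0.31^3) = 241240
Inertial term = 1.75*61*0.292^2*(1-0.31) / (0.0085*0.31^3) = 24801.5
dP/L = 241240 + 24801.5 = 266042 Pa/m
dP = 266042 * 7.4 / 1000 = 1969 kPa

1969 kPa


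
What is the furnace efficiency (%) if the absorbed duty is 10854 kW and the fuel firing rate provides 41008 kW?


Furnace efficiency = Q_absorbed / Q_fuel * 100
= 10854 / 41008 * 100 = 26.47

26.47 %


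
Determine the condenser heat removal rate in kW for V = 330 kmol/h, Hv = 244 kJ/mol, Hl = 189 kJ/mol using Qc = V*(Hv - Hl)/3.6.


Qc = 330 * (244 - 189) / 3.6 = 330 * 55 / 3.6 = 5042

5042 kW


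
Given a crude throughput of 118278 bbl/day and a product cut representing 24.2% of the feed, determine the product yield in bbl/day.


Crude throughput = 118278 bbl/day
Fraction yield = 24.2%
yield = throughput * fraction / 100
yield = 118278 * 24.2 / 100 = 28623.276

28623.276 bbl/day


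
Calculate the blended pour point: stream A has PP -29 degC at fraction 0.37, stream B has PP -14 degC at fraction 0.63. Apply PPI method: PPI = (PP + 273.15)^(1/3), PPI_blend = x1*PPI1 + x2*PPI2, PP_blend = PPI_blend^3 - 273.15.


PPI_1 = (-29 + 273.15)^(1/3) = 6.25008
PPI_2 = (-14 + 273.15)^(1/3) = 6.375541
PPI_blend = 0.37 * 6.25008 + 0.63 * 6.375541 = 6.32912
PP_blend = 6.32912^3 - 273.15 = 253.5304 - 273.15 = -19.62

-19.62 degC


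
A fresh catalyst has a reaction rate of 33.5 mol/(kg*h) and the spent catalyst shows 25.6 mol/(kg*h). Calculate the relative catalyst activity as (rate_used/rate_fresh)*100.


Activity (%) = (rate_used / rate_fresh) * 100
rate_used = 25.6, rate_fresh = 33.5
= (25.6 / 33.5) * 100
= 0.7642 * 100 = 76.42

76.42 %


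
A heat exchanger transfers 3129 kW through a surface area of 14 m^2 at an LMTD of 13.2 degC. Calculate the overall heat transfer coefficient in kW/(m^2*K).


From Q = U*A*LMTD, U = Q / (A * LMTD)
U = 3129 / (14 * 13.2) = 3129 / 184.8 = 16.93

16.93 kW/(m^2*K)


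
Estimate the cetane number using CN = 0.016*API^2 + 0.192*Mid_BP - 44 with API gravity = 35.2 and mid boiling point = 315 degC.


CN = 0.016 * 35.2^2 + 0.192 * 315 - 44
CN = 19.82464 + 60.48 - 44 = 36.30464

36.30464


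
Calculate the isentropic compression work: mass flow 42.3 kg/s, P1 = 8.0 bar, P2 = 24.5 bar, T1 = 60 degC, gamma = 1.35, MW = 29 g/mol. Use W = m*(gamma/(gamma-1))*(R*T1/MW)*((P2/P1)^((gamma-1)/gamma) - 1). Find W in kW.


Isentropic work: W = m*(gamma/(gamma-1))*(R*T1/MW)*((P2/P1)^((gamma-1)/gamma) - 1)
T1 = 60 + 273.15 = 333.15 K
Pressure ratio = 24.5 / 8.0 = 3.0625
Exponent = (1.35 - 1)/1.35 = 0.259259
(P2/P1)^exp - 1 = 3.0625^0.259259 - 1 = 0.336656
W = 42.3 * 1.35 / 0.35 * 8.314 * 333.15 / 29 * 0.336656 = 5246

5246 kW


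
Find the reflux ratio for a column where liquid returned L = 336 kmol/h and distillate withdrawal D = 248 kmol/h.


Reflux ratio definition: R = L / D (liquid returned / distillate withdrawn)
L = 336 kmol/h, D = 248 kmol/h
R = 336 / 248 = 1.355

1.355


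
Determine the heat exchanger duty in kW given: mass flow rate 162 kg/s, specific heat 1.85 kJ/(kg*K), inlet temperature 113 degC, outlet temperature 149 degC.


Q = m_dot * cp * delta_T
delta_T = 149 - 113 = 36 K
Q = 162 * 1.85 * 36
= 299.7 * 36
= 10789.2 kW

10789.2 kW


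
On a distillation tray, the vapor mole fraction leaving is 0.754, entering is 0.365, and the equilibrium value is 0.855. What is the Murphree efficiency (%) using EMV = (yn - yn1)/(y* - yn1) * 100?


Murphree vapor efficiency: EMV = (y_n - y_(n-1)) / (y*_n - y_(n-1)) * 100
EMV = (0.754 - 0.365) / (0.855 - 0.365) * 100 = 0.389 / 0.49 * 100 = 79.39

79.39 %


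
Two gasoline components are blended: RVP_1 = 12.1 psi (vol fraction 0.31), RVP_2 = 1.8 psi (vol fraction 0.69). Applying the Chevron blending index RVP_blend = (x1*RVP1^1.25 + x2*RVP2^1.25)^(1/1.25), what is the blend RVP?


Chevron index: RVP_blend = (sum xi*RVPi^1.25)^(1/1.25)
RVP^1.25 terms: 0.31 * 12.1^1.25 + 0.69 * 1.8^1.25 = 8.4345
RVP_blend = 8.4345^(1/1.25) = 5.506

5.506 psi


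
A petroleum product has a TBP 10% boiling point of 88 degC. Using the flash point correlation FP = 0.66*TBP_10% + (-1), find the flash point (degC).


FP = 0.66 * 88 + (-1) = 57.08

57.08 degC


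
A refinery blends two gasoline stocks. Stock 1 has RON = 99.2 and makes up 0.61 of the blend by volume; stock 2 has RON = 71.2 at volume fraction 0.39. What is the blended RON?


Linear blending: RON_blend = sum(vi * RONi)
Contribution 1: 0.61 * 99.2 = 60.512
Contribution 2: 0.39 * 71.2 = 27.768
RON_blend = 60.512 + 27.768 = 88.28

88.28


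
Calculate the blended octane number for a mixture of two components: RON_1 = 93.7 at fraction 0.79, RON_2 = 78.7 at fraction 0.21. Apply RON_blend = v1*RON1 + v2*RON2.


Linear blending: RON_blend = sum(vi * RONi)
Contribution 1: 0.79 * 93.7 = 74.023
Contribution 2: 0.21 * 78.7 = 16.527
RON_blend = 74.023 + 16.527 = 90.55

90.55


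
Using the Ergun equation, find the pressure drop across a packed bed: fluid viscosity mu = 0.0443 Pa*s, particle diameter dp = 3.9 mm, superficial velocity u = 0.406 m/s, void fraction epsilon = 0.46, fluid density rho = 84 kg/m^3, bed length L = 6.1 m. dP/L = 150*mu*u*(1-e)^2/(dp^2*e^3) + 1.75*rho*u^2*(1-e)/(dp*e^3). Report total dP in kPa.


dp = 3.9 mm = 0.0039 m
Viscous term = 150*0.0443*0.406*(1-0.46)^2 / (0.0039^2*0.46^3) = 531381
Inertial term = 1.75*84*0.406^2*(1-0.46) / (0.0039*0.46^3) = 34468.7
dP/L = 531381 + 34468.7 = 565850 Pa/m
dP = 565850 * 6.1 / 1000 = 3452 kPa

3452 kPa


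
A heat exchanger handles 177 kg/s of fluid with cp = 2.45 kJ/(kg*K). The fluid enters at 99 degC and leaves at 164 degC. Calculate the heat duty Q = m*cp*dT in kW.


Q = m_dot * cp * delta_T
delta_T = 164 - 99 = 65 K
Q = 177 * 2.45 * 65
= 433.65 * 65
= 28187.25 kW

28187.25 kW


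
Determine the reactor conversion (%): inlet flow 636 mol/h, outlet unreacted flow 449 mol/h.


X = (F_in - F_out) / F_in * 100
Moles reacted = 636 - 449 = 187
X = 187 / 636 * 100
= 0.2940 * 100
= 29.40 %

29.40 %


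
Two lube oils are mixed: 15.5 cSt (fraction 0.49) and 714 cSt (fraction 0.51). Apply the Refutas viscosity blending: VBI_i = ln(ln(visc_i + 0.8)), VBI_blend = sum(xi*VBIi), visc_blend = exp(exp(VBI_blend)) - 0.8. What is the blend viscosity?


Refutas method: VBN_i = 14.534*ln(ln(visc_i + 0.8)) + 10.975, blended linearly by mass fraction; since VBN is linear in VBI_i = ln(ln(visc_i + 0.8)) and the fractions sum to 1, blend VBI directly: visc = exp(exp(VBI_blend)) - 0.8
VBI_1 = ln(ln(15.5 + 0.8)) = 1.02646
VBI_2 = ln(ln(714 + 0.8)) = 1.88282
VBI_blend = 0.49 * 1.02646 + 0.51 * 1.88282 = 1.4632
visc_blend = exp(exp(1.4632)) - 0.8 = 74.37

74.37 cSt


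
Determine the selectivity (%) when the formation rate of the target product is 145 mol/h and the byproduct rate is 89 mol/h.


Selectivity = desired / (desired + undesired) * 100
Total products = 145 + 89 = 234 mol/h
S = 145 / 234 * 100
= 0.6197 * 100
= 61.97 %

61.97 %


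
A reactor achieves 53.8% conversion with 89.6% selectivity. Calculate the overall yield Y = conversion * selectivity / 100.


Overall yield = conversion (%) * selectivity (%) / 100
Conversion = 53.8%, Selectivity = 89.6%
Y = 53.8 * 89.6 / 100
= 48.2048 %

48.2048 %


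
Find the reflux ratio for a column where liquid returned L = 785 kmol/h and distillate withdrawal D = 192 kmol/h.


Reflux ratio definition: R = L / D (liquid returned / distillate withdrawn)
L = 785 kmol/h, D = 192 kmol/h
R = 785 / 192 = 4.089

4.089


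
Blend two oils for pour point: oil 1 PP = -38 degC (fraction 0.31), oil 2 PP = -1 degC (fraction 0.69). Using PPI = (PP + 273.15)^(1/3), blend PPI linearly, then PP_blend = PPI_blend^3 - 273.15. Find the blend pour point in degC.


PPI_1 = (-38 + 273.15)^(1/3) = 6.172318
PPI_2 = (-1 + 273.15)^(1/3) = 6.480414
PPI_blend = 0.31 * 6.172318 + 0.69 * 6.480414 = 6.384904
PP_blend = 6.384904^3 - 273.15 = 260.2934 - 273.15 = -12.86

-12.86 degC


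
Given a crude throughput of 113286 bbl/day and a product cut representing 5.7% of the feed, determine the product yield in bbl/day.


Crude throughput = 113286 bbl/day
Fraction yield = 5.7%
yield = throughput * fraction / 100
yield = 113286 * 5.7 / 100 = 6457.302

6457.302 bbl/day


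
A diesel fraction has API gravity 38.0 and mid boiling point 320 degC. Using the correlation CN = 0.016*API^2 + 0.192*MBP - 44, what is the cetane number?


CN = 0.016 * 38.0^2 + 0.192 * 320 - 44
CN = 23.104 + 61.44 - 44 = 40.544

40.544


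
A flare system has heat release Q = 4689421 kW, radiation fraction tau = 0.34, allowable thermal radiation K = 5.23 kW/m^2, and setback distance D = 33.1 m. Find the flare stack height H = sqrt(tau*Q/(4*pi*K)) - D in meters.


tau*Q/(4*pi*K) = 0.34 * 4689421 / (4 * pi * 5.23) = 24259.8
sqrt(24259.8) = 155.756
H = 155.756 - 33.1 = 122.7

122.7 m


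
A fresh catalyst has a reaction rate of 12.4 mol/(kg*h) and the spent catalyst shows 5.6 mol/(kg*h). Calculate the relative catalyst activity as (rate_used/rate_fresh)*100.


Activity (%) = (rate_used / rate_fresh) * 100
rate_used = 5.6, rate_fresh = 12.4
= (5.6 / 12.4) * 100
= 0.4516 * 100 = 45.16

45.16 %


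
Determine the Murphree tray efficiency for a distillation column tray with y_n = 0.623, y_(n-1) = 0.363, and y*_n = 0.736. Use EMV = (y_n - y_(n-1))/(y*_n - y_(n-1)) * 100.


Murphree vapor efficiency: EMV = (y_n - y_(n-1)) / (y*_n - y_(n-1)) * 100
EMV = (0.623 - 0.363) / (0.736 - 0.363) * 100 = 0.26 / 0.373 * 100 = 69.71

69.71 %


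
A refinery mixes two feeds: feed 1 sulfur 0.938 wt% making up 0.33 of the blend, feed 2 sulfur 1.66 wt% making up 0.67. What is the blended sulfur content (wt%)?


Linear sulfur blending: S_blend = x1*S1 + x2*S2
Contribution 1: 0.33 * 0.938 = 0.30954 wt%
Contribution 2: 0.67 * 1.66 = 1.1122 wt%
S_blend = 0.30954 + 1.1122 = 1.42174

1.42174 wt%


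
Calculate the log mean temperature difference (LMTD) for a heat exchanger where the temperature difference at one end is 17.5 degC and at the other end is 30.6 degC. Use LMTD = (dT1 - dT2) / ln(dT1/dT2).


LMTD = (dT1 - dT2) / ln(dT1/dT2)
= (17.5 - 30.6) / ln(17.5 / 30.6) = -13.1 / -0.558799 = 23.44

23.44 degC


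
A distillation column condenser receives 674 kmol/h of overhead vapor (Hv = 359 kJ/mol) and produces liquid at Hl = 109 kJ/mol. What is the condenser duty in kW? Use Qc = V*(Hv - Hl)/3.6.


Qc = 674 * (359 - 109) / 3.6 = 674 * 250 / 3.6 = 46810

46810 kW


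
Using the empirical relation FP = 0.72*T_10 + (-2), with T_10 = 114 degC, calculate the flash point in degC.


FP = 0.72 * 114 + (-2) = 80.08

80.08 degC


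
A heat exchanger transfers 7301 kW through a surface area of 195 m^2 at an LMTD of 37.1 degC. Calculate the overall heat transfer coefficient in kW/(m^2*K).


From Q = U*A*LMTD, U = Q / (A * LMTD)
U = 7301 / (195 * 37.1) = 7301 / 7234.5 = 1.009

1.009 kW/(m^2*K)


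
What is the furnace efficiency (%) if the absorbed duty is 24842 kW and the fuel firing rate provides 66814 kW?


Furnace efficiency = Q_absorbed / Q_fuel * 100
= 24842 / 66814 * 100 = 37.18

37.18 %


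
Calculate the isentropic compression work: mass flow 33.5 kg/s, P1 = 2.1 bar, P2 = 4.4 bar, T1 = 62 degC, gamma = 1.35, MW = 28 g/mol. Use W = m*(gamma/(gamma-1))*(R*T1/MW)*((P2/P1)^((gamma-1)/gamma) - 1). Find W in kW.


Isentropic work: W = m*(gamma/(gamma-1))*(R*T1/MW)*((P2/P1)^((gamma-1)/gamma) - 1)
T1 = 62 + 273.15 = 335.15 K
Pressure ratio = 4.4 / 2.1 = 2.09524
Exponent = (1.35 - 1)/1.35 = 0.259259
(P2/P1)^exp - 1 = 2.09524^0.259259 - 1 = 0.211387
W = 33.5 * 1.35 / 0.35 * 8.314 * 335.15 / 28 * 0.211387 = 2718

2718 kW


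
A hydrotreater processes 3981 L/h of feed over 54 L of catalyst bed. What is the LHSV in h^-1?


LHSV = volumetric feed rate / catalyst volume
= 3981 L/h / 54 L
= 73.72 h^-1

73.72 h^-1


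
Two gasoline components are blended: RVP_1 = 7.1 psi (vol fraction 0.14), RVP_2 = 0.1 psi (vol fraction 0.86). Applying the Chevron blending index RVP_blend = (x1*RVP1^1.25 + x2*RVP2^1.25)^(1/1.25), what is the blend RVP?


Chevron index: RVP_blend = (sum xi*RVPi^1.25)^(1/1.25)
RVP^1.25 terms: 0.14 * 7.1^1.25 + 0.86 * 0.1^1.25 = 1.67092
RVP_blend = 1.67092^(1/1.25) = 1.508

1.508 psi
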